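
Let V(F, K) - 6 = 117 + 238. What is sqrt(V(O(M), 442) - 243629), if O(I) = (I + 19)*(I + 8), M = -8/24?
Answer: 2*I*sqrt(60817) ≈ 493.22*I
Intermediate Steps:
M = -1/3 (M = -8*1/24 = -1/3 ≈ -0.33333)
O(I) = (8 + I)*(19 + I) (O(I) = (19 + I)*(8 + I) = (8 + I)*(19 + I))
V(F, K) = 361 (V(F, K) = 6 + (117 + 238) = 6 + 355 = 361)
sqrt(V(O(M), 442) - 243629) = sqrt(361 - 243629) = sqrt(-243268) = 2*I*sqrt(60817)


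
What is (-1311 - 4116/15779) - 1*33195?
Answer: -544474290/15779 ≈ -34506.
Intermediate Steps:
(-1311 - 4116/15779) - 1*33195 = (-1311 - 4116/15779) - 33195 = -20690385/15779 - 33195 = -544474290/15779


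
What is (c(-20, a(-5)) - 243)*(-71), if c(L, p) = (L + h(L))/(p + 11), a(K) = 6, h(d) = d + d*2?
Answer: 298981/17 ≈ 17587.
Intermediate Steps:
h(d) = 3*d (h(d) = d + 2*d = 3*d)
c(L, p) = 4*L/(11 + p) (c(L, p) = (L + 3*L)/(p + 11) = (4*L)/(11 + p) = 4*L/(11 + p))
(c(-20, a(-5)) - 243)*(-71) = (4*(-20)/(11 + 6) - 243)*(-71) = (4*(-20)/17 - 243)*(-71) = (4*(-20)*(1/17) - 243)*(-71) = (-80/17 - 243)*(-71) = -4211/17*(-71) = 298981/17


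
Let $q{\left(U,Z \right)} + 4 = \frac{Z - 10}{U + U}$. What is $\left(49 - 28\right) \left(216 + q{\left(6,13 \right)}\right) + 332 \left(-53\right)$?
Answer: $- \frac{52555}{4} \approx -13139.0$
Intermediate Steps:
$q{\left(U,Z \right)} = -4 + \frac{-10 + Z}{2 U}$ ($q{\left(U,Z \right)} = -4 + \frac{Z - 10}{U + U} = -4 + \frac{-10 + Z}{2 U}$)
$\left(49 - 28\right) \left(216 + q{\left(6,13 \right)}\right) + 332 \left(-53\right) = \left(49 - 28\right) \left(216 + \frac{-10 + 13 - 48}{2 \cdot 6}\right) + 332 \left(-53\right) = 21 \left(216 + \frac{1}{2} \cdot \frac{1}{6} \left(-10 + 13 - 48\right)\right) - 17596 = 21 \left(216 + \frac{1}{2} \cdot \frac{1}{6} \left(-45\right)\right) - 17596 = 21 \left(216 - \frac{15}{4}\right) - 17596 = 21 \cdot \frac{849}{4} - 17596 = \frac{17829}{4} - 17596 = - \frac{52555}{4}$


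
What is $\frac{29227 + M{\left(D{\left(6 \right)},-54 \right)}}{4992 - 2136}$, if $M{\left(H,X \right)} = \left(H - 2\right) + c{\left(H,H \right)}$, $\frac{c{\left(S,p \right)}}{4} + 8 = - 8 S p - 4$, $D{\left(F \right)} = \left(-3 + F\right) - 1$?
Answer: $\frac{29051}{2856} \approx 10.172$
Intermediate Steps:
$D{\left(F \right)} = -4 + F$
$c{\left(S,p \right)} = -48 - 32 S p$ ($c{\left(S,p \right)} = -32 + 4 \left(- 8 S p - 4\right) = -32 + 4 \left(-4 - 8 S p\right) = -32 - \left(16 + 32 S p\right) = -48 - 32 S p$)
$M{\left(H,X \right)} = -50 + H - 32 H^{2}$ ($M{\left(H,X \right)} = \left(H - 2\right) - \left(48 + 32 H H\right) = \left(-2 + H\right) - \left(48 + 32 H^{2}\right) = -50 + H - 32 H^{2}$)
$\frac{29227 + M{\left(D{\left(6 \right)},-54 \right)}}{4992 - 2136} = \frac{29227 - \left(48 + 32 \left(-4 + 6\right)^{2}\right)}{4992 - 2136} = \frac{29227 - \left(48 + 128\right)}{2856} = \left(29227 - 176\right) \frac{1}{2856} = 29051 \cdot \frac{1}{2856} = \frac{29051}{2856}$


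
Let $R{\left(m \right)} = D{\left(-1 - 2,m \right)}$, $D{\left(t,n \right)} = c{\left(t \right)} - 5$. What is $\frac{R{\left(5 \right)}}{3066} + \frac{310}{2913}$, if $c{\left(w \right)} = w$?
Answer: $\frac{154526}{1488543} \approx 0.10381$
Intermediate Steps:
$D{\left(t,n \right)} = -5 + t$ ($D{\left(t,n \right)} = t - 5 = -5 + t$)
$R{\left(m \right)} = -8$ ($R{\left(m \right)} = -5 - 3 = -8$)
$\frac{R{\left(5 \right)}}{3066} + \frac{310}{2913} = - \frac{8}{3066} + \frac{310}{2913} = \left(-8\right) \frac{1}{3066} + 310 \cdot \frac{1}{2913} = - \frac{4}{1533} + \frac{310}{2913} = \frac{154526}{1488543}$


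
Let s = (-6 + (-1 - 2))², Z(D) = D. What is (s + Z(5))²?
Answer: 7396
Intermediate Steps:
s = 81 (s = (-6 - 3)² = (-9)² = 81)
(s + Z(5))² = (81 + 5)² = 86² = 7396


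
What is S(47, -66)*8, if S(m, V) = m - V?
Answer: 904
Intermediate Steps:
S(47, -66)*8 = (47 - 1*(-66))*8 = (47 + 66)*8 = 113*8 = 904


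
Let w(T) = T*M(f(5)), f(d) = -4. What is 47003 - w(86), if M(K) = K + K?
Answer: 47691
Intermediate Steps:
M(K) = 2*K
w(T) = -8*T (w(T) = T*(2*(-4)) = T*(-8) = -8*T)
47003 - w(86) = 47003 - (-8)*86 = 47003 - 1*(-688) = 47003 + 688 = 47691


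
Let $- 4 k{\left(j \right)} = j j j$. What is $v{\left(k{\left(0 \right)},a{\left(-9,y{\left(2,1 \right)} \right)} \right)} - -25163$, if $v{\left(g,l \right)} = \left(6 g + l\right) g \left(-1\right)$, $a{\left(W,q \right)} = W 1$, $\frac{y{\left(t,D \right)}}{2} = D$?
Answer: $25163$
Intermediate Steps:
$y{\left(t,D \right)} = 2 D$
$a{\left(W,q \right)} = W$
$k{\left(j \right)} = - \frac{j^{3}}{4}$ ($k{\left(j \right)} = - \frac{j j j}{4} = - \frac{j^{2} j}{4} = - \frac{j^{3}}{4}$)
$v{\left(g,l \right)} = - g \left(l + 6 g\right)$ ($v{\left(g,l \right)} = \left(l + 6 g\right) g \left(-1\right) = g \left(l + 6 g\right) \left(-1\right) = - g \left(l + 6 g\right)$)
$v{\left(k{\left(0 \right)},a{\left(-9,y{\left(2,1 \right)} \right)} \right)} - -25163 = - - \frac{0^{3}}{4} \left(-9 + 6 \left(- \frac{0^{3}}{4}\right)\right) - -25163 = - \left(- \frac{1}{4}\right) 0 \left(-9 + 6 \left(\left(- \frac{1}{4}\right) 0\right)\right) + 25163 = \left(-1\right) 0 \left(-9 + 6 \cdot 0\right) + 25163 = \left(-1\right) 0 \left(-9 + 0\right) + 25163 = \left(-1\right) 0 \left(-9\right) + 25163 = 0 + 25163 = 25163$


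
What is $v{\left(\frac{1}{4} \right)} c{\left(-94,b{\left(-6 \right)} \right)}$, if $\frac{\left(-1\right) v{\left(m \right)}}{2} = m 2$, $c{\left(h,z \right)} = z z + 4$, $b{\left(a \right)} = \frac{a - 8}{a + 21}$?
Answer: $- \frac{1096}{225} \approx -4.8711$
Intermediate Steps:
$b{\left(a \right)} = \frac{-8 + a}{21 + a}$
$c{\left(h,z \right)} = 4 + z^{2}$ ($c{\left(h,z \right)} = z^{2} + 4 = 4 + z^{2}$)
$v{\left(m \right)} = - 4 m$ ($v{\left(m \right)} = - 2 m 2 = - 2 \cdot 2 m = - 4 m$)
$v{\left(\frac{1}{4} \right)} c{\left(-94,b{\left(-6 \right)} \right)} = - \frac{4}{4} \left(4 + \left(\frac{-8 - 6}{21 - 6}\right)^{2}\right) = \left(-4\right) \frac{1}{4} \left(4 + \left(\frac{1}{15} \left(-14\right)\right)^{2}\right) = - (4 + \left(\frac{1}{15} \left(-14\right)\right)^{2}) = - (4 + \left(- \frac{14}{15}\right)^{2}) = - (4 + \frac{196}{225}) = \left(-1\right) \frac{1096}{225} = - \frac{1096}{225}$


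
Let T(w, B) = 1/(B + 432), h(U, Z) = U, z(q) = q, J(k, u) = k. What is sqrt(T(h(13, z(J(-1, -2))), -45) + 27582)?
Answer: sqrt(458992105)/129 ≈ 166.08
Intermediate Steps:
T(w, B) = 1/(432 + B)
sqrt(T(h(13, z(J(-1, -2))), -45) + 27582) = sqrt(1/(432 - 45) + 27582) = sqrt(1/387 + 27582) = sqrt(10674235/387) = sqrt(458992105)/129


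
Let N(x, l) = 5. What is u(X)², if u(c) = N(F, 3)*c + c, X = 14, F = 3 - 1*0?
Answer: 7056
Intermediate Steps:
F = 3 (F = 3 + 0 = 3)
u(c) = 6*c (u(c) = 5*c + c = 6*c)
u(X)² = (6*14)² = 84² = 7056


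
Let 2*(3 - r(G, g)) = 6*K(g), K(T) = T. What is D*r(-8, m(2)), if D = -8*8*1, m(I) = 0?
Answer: -192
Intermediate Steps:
r(G, g) = 3 - 3*g
D = -64 (D = -64*1 = -64)
D*r(-8, m(2)) = -64*(3 - 3*0) = -64*(3 + 0) = -64*3 = -192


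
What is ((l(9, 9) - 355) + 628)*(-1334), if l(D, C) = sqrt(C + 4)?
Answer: -364182 - 1334*sqrt(13) ≈ -3.6899e+5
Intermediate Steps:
l(D, C) = sqrt(4 + C)
((l(9, 9) - 355) + 628)*(-1334) = ((sqrt(4 + 9) - 355) + 628)*(-1334) = ((sqrt(13) - 355) + 628)*(-1334) = ((-355 + sqrt(13)) + 628)*(-1334) = (273 + sqrt(13))*(-1334) = -364182 - 1334*sqrt(13)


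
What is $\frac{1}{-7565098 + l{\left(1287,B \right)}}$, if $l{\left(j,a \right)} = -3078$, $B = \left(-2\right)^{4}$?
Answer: $- \frac{1}{7568176} \approx -1.3213 \cdot 10^{-7}$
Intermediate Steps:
$B = 16$
$\frac{1}{-7565098 + l{\left(1287,B \right)}} = \frac{1}{-7565098 - 3078} = \frac{1}{-7568176} = - \frac{1}{7568176}$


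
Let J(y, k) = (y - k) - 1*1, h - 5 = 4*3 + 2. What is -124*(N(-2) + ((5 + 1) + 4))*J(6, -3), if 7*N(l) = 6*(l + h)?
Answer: -170624/7 ≈ -24375.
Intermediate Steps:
h = 19 (h = 5 + (4*3 + 2) = 5 + (12 + 2) = 5 + 14 = 19)
N(l) = 114/7 + 6*l/7 (N(l) = (6*(l + 19))/7 = (6*(19 + l))/7 = (114 + 6*l)/7 = 114/7 + 6*l/7)
J(y, k) = -1 + y - k (J(y, k) = (y - k) - 1 = -1 + y - k)
-124*(N(-2) + ((5 + 1) + 4))*J(6, -3) = -124*((114/7 + (6/7)*(-2)) + ((5 + 1) + 4))*(-1 + 6 - 1*(-3)) = -124*((114/7 - 12/7) + (6 + 4))*(-1 + 6 + 3) = -124*(102/7 + 10)*8 = -21328*8/7 = -124*1376/7 = -170624/7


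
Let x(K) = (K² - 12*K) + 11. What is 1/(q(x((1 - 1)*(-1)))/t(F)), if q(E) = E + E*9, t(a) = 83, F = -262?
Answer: 83/110 ≈ 0.75455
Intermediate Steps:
x(K) = 11 + K² - 12*K
q(E) = 10*E (q(E) = E + 9*E = 10*E)
1/(q(x((1 - 1)*(-1)))/t(F)) = 1/((10*(11 + ((1 - 1)*(-1))² - 12*(1 - 1)*(-1)))/83) = 1/((10*(11 + (0*(-1))² - 0*(-1)))*(1/83)) = 1/((10*(11 + 0² - 12*0))*(1/83)) = 1/((10*(11 + 0 + 0))*(1/83)) = 1/((10*11)*(1/83)) = 1/(110*(1/83)) = 1/(110/83) = 83/110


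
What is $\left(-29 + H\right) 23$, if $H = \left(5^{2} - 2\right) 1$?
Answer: $-138$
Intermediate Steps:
$H = 23$ ($H = \left(25 - 2\right) 1 = 23 \cdot 1 = 23$)
$\left(-29 + H\right) 23 = \left(-29 + 23\right) 23 = \left(-6\right) 23 = -138$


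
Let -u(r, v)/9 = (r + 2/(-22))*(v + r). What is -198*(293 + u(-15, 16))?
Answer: -84906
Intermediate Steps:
u(r, v) = -9*(-1/11 + r)*(r + v) (u(r, v) = -9*(r + 2/(-22))*(v + r) = -9*(r + 2*(-1/22))*(r + v) = -9*(r - 1/11)*(r + v) = -9*(-1/11 + r)*(r + v))
-198*(293 + u(-15, 16)) = -198*(293 + (-9*(-15)**2 + (9/11)*(-15) + (9/11)*16 - 9*(-15)*16)) = -198*(293 + (-9*225 - 135/11 + 144/11 + 2160)) = -198*(293 + (-2025 - 135/11 + 144/11 + 2160)) = -198*(293 + 1494/11) = -198*4717/11 = -84906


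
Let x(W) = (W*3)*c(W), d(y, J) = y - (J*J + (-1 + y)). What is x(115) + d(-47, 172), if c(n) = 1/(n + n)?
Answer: -59163/2 ≈ -29582.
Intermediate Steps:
c(n) = 1/(2*n)
d(y, J) = 1 - J² (d(y, J) = y - (J² + (-1 + y)) = y - (-1 + y + J²) = y + (1 - y - J²) = 1 - J²)
x(W) = 3/2 (x(W) = (W*3)*(1/(2*W)) = (3*W)*(1/(2*W)) = 3/2)
x(115) + d(-47, 172) = 3/2 + (1 - 1*172²) = 3/2 + (1 - 1*29584) = 3/2 + (1 - 29584) = 3/2 - 29583 = -59163/2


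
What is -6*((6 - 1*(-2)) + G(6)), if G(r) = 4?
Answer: -72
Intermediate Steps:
-6*((6 - 1*(-2)) + G(6)) = -6*((6 - 1*(-2)) + 4) = -6*((6 + 2) + 4) = -6*(8 + 4) = -6*12 = -72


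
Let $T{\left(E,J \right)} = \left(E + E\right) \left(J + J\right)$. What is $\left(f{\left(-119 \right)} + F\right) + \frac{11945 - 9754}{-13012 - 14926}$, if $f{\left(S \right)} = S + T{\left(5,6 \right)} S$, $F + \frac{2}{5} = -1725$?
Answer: $- \frac{2252428391}{139690} \approx -16124.0$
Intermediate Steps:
$F = - \frac{8627}{5}$ ($F = - \frac{2}{5} - 1725 = - \frac{8627}{5} \approx -1725.4$)
$T{\left(E,J \right)} = 4 E J$ ($T{\left(E,J \right)} = 2 E 2 J = 4 E J$)
$f{\left(S \right)} = 121 S$ ($f{\left(S \right)} = S + 4 \cdot 5 \cdot 6 S = S + 120 S = 121 S$)
$\left(f{\left(-119 \right)} + F\right) + \frac{11945 - 9754}{-13012 - 14926} = \left(121 \left(-119\right) - \frac{8627}{5}\right) + \frac{11945 - 9754}{-13012 - 14926} = \left(-14399 - \frac{8627}{5}\right) + \frac{2191}{-27938} = - \frac{80622}{5} + 2191 \left(- \frac{1}{27938}\right) = - \frac{80622}{5} - \frac{2191}{27938} = - \frac{2252428391}{139690}$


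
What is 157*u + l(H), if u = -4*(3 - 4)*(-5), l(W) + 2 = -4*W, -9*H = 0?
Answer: -3142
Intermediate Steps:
H = 0 (H = -⅑*0 = 0)
l(W) = -2 - 4*W
u = -20 (u = -4*(-1)*(-5) = 4*(-5) = -20)
157*u + l(H) = 157*(-20) + (-2 - 4*0) = -3140 + (-2 + 0) = -3140 - 2 = -3142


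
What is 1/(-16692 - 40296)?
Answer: -1/56988 ≈ -1.7548e-5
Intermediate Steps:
1/(-16692 - 40296) = 1/(-56988) = -1/56988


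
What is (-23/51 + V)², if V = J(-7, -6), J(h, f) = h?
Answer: 144400/2601 ≈ 55.517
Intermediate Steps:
V = -7
(-23/51 + V)² = (-23/51 - 7)² = (-380/51)² = 144400/2601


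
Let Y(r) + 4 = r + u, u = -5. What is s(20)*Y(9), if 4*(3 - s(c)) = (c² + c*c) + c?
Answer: 0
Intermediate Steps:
s(c) = 3 - c²/2 - c/4 (s(c) = 3 - ((c² + c*c) + c)/4 = 3 - ((c² + c²) + c)/4 = 3 - (2*c² + c)/4 = 3 - (c + 2*c²)/4 = 3 + (-c²/2 - c/4) = 3 - c²/2 - c/4)
Y(r) = -9 + r (Y(r) = -4 + (r - 5) = -4 + (-5 + r) = -9 + r)
s(20)*Y(9) = (3 - ½*20² - ¼*20)*(-9 + 9) = (3 - ½*400 - 5)*0 = (3 - 200 - 5)*0 = -202*0 = 0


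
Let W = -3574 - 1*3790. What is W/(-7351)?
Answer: 7364/7351 ≈ 1.0018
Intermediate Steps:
W = -7364 (W = -3574 - 3790 = -7364)
W/(-7351) = -7364/(-7351) = -7364*(-1/7351) = 7364/7351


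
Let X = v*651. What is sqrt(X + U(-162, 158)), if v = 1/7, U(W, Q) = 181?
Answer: sqrt(274) ≈ 16.553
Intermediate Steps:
v = 1/7 (v = 1*(1/7) = 1/7 ≈ 0.14286)
X = 93 (X = (1/7)*651 = 93)
sqrt(X + U(-162, 158)) = sqrt(93 + 181) = sqrt(274)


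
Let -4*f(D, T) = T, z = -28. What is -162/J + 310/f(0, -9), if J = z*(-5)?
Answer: 86071/630 ≈ 136.62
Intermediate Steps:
J = 140 (J = -28*(-5) = 140)
f(D, T) = -T/4
-162/J + 310/f(0, -9) = -162/140 + 310/((-1/4*(-9))) = -162*1/140 + 310/(9/4) = -81/70 + 310*(4/9) = -81/70 + 1240/9 = 86071/630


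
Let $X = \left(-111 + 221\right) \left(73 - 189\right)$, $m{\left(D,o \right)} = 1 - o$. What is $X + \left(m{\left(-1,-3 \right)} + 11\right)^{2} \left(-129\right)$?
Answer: $-41785$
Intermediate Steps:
$X = -12760$ ($X = 110 \left(-116\right) = -12760$)
$X + \left(m{\left(-1,-3 \right)} + 11\right)^{2} \left(-129\right) = -12760 + \left(\left(1 - -3\right) + 11\right)^{2} \left(-129\right) = -12760 + \left(\left(1 + 3\right) + 11\right)^{2} \left(-129\right) = -12760 + \left(4 + 11\right)^{2} \left(-129\right) = -12760 + 15^{2} \left(-129\right) = -12760 + 225 \left(-129\right) = -12760 - 29025 = -41785$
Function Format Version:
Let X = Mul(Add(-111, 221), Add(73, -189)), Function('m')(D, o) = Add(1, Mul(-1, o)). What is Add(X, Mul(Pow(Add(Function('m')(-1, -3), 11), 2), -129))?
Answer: -41785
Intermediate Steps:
X = -12760 (X = Mul(110, -116) = -12760)
Add(X, Mul(Pow(Add(Function('m')(-1, -3), 11), 2), -129)) = Add(-12760, Mul(Pow(Add(Add(1, Mul(-1, -3)), 11), 2), -129)) = Add(-12760, Mul(Pow(Add(Add(1, 3), 11), 2), -129)) = Add(-12760, Mul(Pow(Add(4, 11), 2), -129)) = Add(-12760, Mul(Pow(15, 2), -129)) = Add(-12760, Mul(225, -129)) = Add(-12760, -29025) = -41785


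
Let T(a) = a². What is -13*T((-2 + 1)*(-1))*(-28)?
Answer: 364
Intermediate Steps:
-13*T((-2 + 1)*(-1))*(-28) = -13*(-2 + 1)²*(-28) = -13*(-1*(-1))²*(-28) = -13*1²*(-28) = -13*1*(-28) = -13*(-28) = 364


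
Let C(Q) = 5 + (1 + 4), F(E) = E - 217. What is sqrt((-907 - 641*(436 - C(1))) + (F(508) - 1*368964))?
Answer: I*sqrt(642646) ≈ 801.65*I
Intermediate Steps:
F(E) = -217 + E
C(Q) = 10 (C(Q) = 5 + 5 = 10)
sqrt((-907 - 641*(436 - C(1))) + (F(508) - 1*368964)) = sqrt((-907 - 641*(436 - 1*10)) + ((-217 + 508) - 1*368964)) = sqrt((-907 - 641*(436 - 10)) + (291 - 368964)) = sqrt((-907 - 641*426) - 368673) = sqrt((-907 - 273066) - 368673) = sqrt(-273973 - 368673) = sqrt(-642646) = I*sqrt(642646)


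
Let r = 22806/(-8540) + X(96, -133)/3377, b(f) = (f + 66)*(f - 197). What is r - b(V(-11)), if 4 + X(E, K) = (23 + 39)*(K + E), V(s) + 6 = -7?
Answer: 22920563187/2059970 ≈ 11127.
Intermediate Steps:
V(s) = -13 (V(s) = -6 - 7 = -13)
b(f) = (-197 + f)*(66 + f) (b(f) = (66 + f)*(-197 + f) = (-197 + f)*(66 + f))
X(E, K) = -4 + 62*E + 62*K (X(E, K) = -4 + (23 + 39)*(K + E) = -4 + 62*(E + K) = -4 + (62*E + 62*K) = -4 + 62*E + 62*K)
r = -6902913/2059970 (r = 22806/(-8540) + (-4 + 62*96 + 62*(-133))/3377 = 22806*(-1/8540) + (-4 + 5952 - 8246)*(1/3377) = -1629/610 - 2298*1/3377 = -1629/610 - 2298/3377 = -6902913/2059970 ≈ -3.3510)
r - b(V(-11)) = -6902913/2059970 - (-13002 + (-13)² - 131*(-13)) = -6902913/2059970 - (-13002 + 169 + 1703) = -6902913/2059970 - 1*(-11130) = -6902913/2059970 + 11130 = 22920563187/2059970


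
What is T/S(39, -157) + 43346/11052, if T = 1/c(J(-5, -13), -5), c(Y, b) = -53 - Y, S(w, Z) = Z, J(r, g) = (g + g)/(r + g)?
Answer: 416838406/106278795 ≈ 3.9221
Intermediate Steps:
J(r, g) = 2*g/(g + r) (J(r, g) = (2*g)/(g + r) = 2*g/(g + r))
T = -9/490 (T = 1/(-53 - 2*(-13)/(-13 - 5)) = 1/(-53 - 2*(-13)/(-18)) = 1/(-53 - 2*(-13)*(-1)/18) = 1/(-53 - 1*13/9) = 1/(-53 - 13/9) = 1/(-490/9) = -9/490 ≈ -0.018367)
T/S(39, -157) + 43346/11052 = -9/490/(-157) + 43346/11052 = -9/490*(-1/157) + 43346*(1/11052) = 9/76930 + 21673/5526 = 416838406/106278795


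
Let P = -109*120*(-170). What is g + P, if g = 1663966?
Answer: 3887566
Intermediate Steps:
P = 2223600 (P = -13080*(-170) = 2223600)
g + P = 1663966 + 2223600 = 3887566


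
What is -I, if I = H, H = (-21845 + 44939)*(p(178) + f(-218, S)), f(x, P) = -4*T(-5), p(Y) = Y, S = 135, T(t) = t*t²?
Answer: -15657732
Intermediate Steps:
T(t) = t³
f(x, P) = 500 (f(x, P) = -4*(-5)³ = -4*(-125) = 500)
H = 15657732 (H = (-21845 + 44939)*(178 + 500) = 23094*678 = 15657732)
I = 15657732
-I = -1*15657732 = -15657732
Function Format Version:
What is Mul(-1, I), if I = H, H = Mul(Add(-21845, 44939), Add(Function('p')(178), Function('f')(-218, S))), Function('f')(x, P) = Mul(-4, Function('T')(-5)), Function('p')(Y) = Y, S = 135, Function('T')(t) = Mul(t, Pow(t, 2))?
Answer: -15657732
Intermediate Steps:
Function('T')(t) = Pow(t, 3)
Function('f')(x, P) = 500 (Function('f')(x, P) = Mul(-4, Pow(-5, 3)) = Mul(-4, -125) = 500)
H = 15657732 (H = Mul(Add(-21845, 44939), Add(178, 500)) = Mul(23094, 678) = 15657732)
I = 15657732
Mul(-1, I) = Mul(-1, 15657732) = -15657732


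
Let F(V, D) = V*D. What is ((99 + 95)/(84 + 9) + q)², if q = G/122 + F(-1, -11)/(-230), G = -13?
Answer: 1588081356481/425619236025 ≈ 3.7312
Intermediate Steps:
F(V, D) = D*V
q = -1083/7015 (q = -13/122 - 11*(-1)/(-230) = -13*1/122 + 11*(-1/230) = -13/122 - 11/230 = -1083/7015 ≈ -0.15438)
((99 + 95)/(84 + 9) + q)² = ((99 + 95)/(84 + 9) - 1083/7015)² = (194/93 - 1083/7015)² = (1260191/652395)² = 1588081356481/425619236025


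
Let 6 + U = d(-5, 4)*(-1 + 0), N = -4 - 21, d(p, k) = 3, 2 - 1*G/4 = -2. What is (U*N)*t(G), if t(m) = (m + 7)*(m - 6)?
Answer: 51750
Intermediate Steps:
G = 16 (G = 8 - 4*(-2) = 8 + 8 = 16)
N = -25
t(m) = (-6 + m)*(7 + m) (t(m) = (7 + m)*(-6 + m) = (-6 + m)*(7 + m))
U = -9 (U = -6 + 3*(-1 + 0) = -6 + 3*(-1) = -6 - 3 = -9)
(U*N)*t(G) = (-9*(-25))*(-42 + 16 + 16**2) = 225*(-42 + 16 + 256) = 225*230 = 51750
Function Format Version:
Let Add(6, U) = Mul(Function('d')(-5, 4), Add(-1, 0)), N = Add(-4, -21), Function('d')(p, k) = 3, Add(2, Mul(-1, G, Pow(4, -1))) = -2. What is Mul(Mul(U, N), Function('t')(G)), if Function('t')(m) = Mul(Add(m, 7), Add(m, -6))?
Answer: 51750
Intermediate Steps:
G = 16 (G = Add(8, Mul(-4, -2)) = Add(8, 8) = 16)
N = -25
Function('t')(m) = Mul(Add(-6, m), Add(7, m)) (Function('t')(m) = Mul(Add(7, m), Add(-6, m)) = Mul(Add(-6, m), Add(7, m)))
U = -9 (U = Add(-6, Mul(3, Add(-1, 0))) = Add(-6, Mul(3, -1)) = Add(-6, -3) = -9)
Mul(Mul(U, N), Function('t')(G)) = Mul(Mul(-9, -25), Add(-42, 16, Pow(16, 2))) = Mul(225, Add(-42, 16, 256)) = Mul(225, 230) = 51750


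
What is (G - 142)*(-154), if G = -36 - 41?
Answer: 33726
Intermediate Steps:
G = -77
(G - 142)*(-154) = (-77 - 142)*(-154) = -219*(-154) = 33726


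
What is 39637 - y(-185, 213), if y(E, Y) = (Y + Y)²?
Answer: -141839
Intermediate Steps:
y(E, Y) = 4*Y² (y(E, Y) = (2*Y)² = 4*Y²)
39637 - y(-185, 213) = 39637 - 4*213² = 39637 - 4*45369 = 39637 - 1*181476 = 39637 - 181476 = -141839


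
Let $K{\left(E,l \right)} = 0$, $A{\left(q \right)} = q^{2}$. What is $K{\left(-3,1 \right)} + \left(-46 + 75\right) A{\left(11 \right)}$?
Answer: $3509$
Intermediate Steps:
$K{\left(-3,1 \right)} + \left(-46 + 75\right) A{\left(11 \right)} = 0 + \left(-46 + 75\right) 11^{2} = 0 + 29 \cdot 121 = 0 + 3509 = 3509$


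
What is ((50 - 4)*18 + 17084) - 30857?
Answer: -12945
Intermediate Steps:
((50 - 4)*18 + 17084) - 30857 = (46*18 + 17084) - 30857 = (828 + 17084) - 30857 = 17912 - 30857 = -12945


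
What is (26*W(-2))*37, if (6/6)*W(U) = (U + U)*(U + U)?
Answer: 15392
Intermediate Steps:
W(U) = 4*U² (W(U) = (U + U)*(U + U) = (2*U)*(2*U) = 4*U²)
(26*W(-2))*37 = (26*(4*(-2)²))*37 = (26*(4*4))*37 = (26*16)*37 = 416*37 = 15392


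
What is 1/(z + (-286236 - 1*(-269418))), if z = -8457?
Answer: -1/25275 ≈ -3.9565e-5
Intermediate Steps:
1/(z + (-286236 - 1*(-269418))) = 1/(-8457 + (-286236 - 1*(-269418))) = 1/(-8457 + (-286236 + 269418)) = 1/(-8457 - 16818) = 1/(-25275) = -1/25275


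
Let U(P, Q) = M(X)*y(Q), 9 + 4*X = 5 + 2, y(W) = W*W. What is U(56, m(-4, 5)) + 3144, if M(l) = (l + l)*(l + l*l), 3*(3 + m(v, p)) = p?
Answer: 28300/9 ≈ 3144.4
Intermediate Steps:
m(v, p) = -3 + p/3
y(W) = W**2
X = -1/2 (X = -9/4 + (5 + 2)/4 = -9/4 + (1/4)*7 = -9/4 + 7/4 = -1/2 ≈ -0.50000)
M(l) = 2*l*(l + l**2) (M(l) = (2*l)*(l + l**2) = 2*l*(l + l**2))
U(P, Q) = Q**2/4 (U(P, Q) = (2*(-1/2)**2*(1 - 1/2))*Q**2 = (2*(1/4)*(1/2))*Q**2 = Q**2/4)
U(56, m(-4, 5)) + 3144 = (-3 + (1/3)*5)**2/4 + 3144 = (-3 + 5/3)**2/4 + 3144 = (-4/3)**2/4 + 3144 = (1/4)*(16/9) + 3144 = 4/9 + 3144 = 28300/9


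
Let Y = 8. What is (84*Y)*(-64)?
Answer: -43008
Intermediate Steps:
(84*Y)*(-64) = (84*8)*(-64) = 672*(-64) = -43008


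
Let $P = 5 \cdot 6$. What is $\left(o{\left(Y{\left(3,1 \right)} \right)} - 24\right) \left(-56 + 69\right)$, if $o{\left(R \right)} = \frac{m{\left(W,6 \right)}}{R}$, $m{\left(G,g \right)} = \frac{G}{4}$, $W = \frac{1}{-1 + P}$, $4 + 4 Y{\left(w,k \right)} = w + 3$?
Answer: $- \frac{18083}{58} \approx -311.78$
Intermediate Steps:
$P = 30$
$Y{\left(w,k \right)} = - \frac{1}{4} + \frac{w}{4}$ ($Y{\left(w,k \right)} = -1 + \frac{w + 3}{4} = -1 + \frac{3 + w}{4} = -1 + \left(\frac{3}{4} + \frac{w}{4}\right) = - \frac{1}{4} + \frac{w}{4}$)
$W = \frac{1}{29}$ ($W = \frac{1}{-1 + 30} = \frac{1}{29} \approx 0.034483$)
$m{\left(G,g \right)} = \frac{G}{4}$ ($m{\left(G,g \right)} = G \frac{1}{4} = \frac{G}{4}$)
$o{\left(R \right)} = \frac{1}{116 R}$ ($o{\left(R \right)} = \frac{\frac{1}{4} \cdot \frac{1}{29}}{R} = \frac{1}{116 R}$)
$\left(o{\left(Y{\left(3,1 \right)} \right)} - 24\right) \left(-56 + 69\right) = \left(\frac{1}{116 \left(- \frac{1}{4} + \frac{1}{4} \cdot 3\right)} - 24\right) \left(-56 + 69\right) = \left(\frac{1}{116 \left(- \frac{1}{4} + \frac{3}{4}\right)} - 24\right) 13 = \left(\frac{\frac{1}{\frac{1}{2}}}{116} - 24\right) 13 = \left(\frac{1}{116} \cdot 2 - 24\right) 13 = \left(\frac{1}{58} - 24\right) 13 = \left(- \frac{1391}{58}\right) 13 = - \frac{18083}{58}$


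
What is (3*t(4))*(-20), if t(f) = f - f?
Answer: 0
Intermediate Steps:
t(f) = 0
(3*t(4))*(-20) = (3*0)*(-20) = 0*(-20) = 0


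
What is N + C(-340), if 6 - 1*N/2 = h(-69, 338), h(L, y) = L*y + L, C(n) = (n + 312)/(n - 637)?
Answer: 45717766/977 ≈ 46794.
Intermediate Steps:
C(n) = (312 + n)/(-637 + n)
h(L, y) = L + L*y
N = 46794 (N = 12 - (-138)*(1 + 338) = 12 - (-138)*339 = 12 - 2*(-23391) = 12 + 46782 = 46794)
N + C(-340) = 46794 + (312 - 340)/(-637 - 340) = 46794 - 28/(-977) = 46794 - 1/977*(-28) = 46794 + 28/977 = 45717766/977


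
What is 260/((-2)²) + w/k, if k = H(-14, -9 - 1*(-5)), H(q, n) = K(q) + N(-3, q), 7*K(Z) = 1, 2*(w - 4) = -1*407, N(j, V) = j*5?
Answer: 16313/208 ≈ 78.428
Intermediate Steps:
N(j, V) = 5*j
w = -399/2 (w = 4 + (-1*407)/2 = 4 + (½)*(-407) = 4 - 407/2 = -399/2 ≈ -199.50)
K(Z) = ⅐ (K(Z) = (⅐)*1 = ⅐)
H(q, n) = -104/7 (H(q, n) = ⅐ + 5*(-3) = ⅐ - 15 = -104/7)
k = -104/7 ≈ -14.857
260/((-2)²) + w/k = 260/((-2)²) - 399/(2*(-104/7)) = 260/4 - 399/2*(-7/104) = 260*(¼) + 2793/208 = 65 + 2793/208 = 16313/208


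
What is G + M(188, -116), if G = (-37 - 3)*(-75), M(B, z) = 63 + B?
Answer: 3251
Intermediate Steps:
G = 3000 (G = -40*(-75) = 3000)
G + M(188, -116) = 3000 + (63 + 188) = 3000 + 251 = 3251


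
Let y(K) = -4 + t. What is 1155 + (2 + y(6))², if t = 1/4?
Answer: 18529/16 ≈ 1158.1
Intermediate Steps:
t = ¼ ≈ 0.25000
y(K) = -15/4 (y(K) = -4 + ¼ = -15/4)
1155 + (2 + y(6))² = 1155 + (2 - 15/4)² = 1155 + (-7/4)² = 1155 + 49/16 = 18529/16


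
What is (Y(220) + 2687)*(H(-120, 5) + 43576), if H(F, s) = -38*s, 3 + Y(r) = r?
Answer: 125992944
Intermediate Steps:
Y(r) = -3 + r
(Y(220) + 2687)*(H(-120, 5) + 43576) = ((-3 + 220) + 2687)*(-38*5 + 43576) = (217 + 2687)*(-190 + 43576) = 2904*43386 = 125992944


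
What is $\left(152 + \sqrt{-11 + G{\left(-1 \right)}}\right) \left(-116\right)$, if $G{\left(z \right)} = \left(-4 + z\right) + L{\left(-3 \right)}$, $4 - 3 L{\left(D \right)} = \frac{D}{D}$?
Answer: $-17632 - 116 i \sqrt{15} \approx -17632.0 - 449.27 i$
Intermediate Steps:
$L{\left(D \right)} = 1$ ($L{\left(D \right)} = \frac{4}{3} - \frac{D \frac{1}{D}}{3} = \frac{4}{3} - \frac{1}{3} = 1$)
$G{\left(z \right)} = -3 + z$ ($G{\left(z \right)} = \left(-4 + z\right) + 1 = -3 + z$)
$\left(152 + \sqrt{-11 + G{\left(-1 \right)}}\right) \left(-116\right) = \left(152 + \sqrt{-11 - 4}\right) \left(-116\right) = \left(152 + \sqrt{-15}\right) \left(-116\right) = \left(152 + i \sqrt{15}\right) \left(-116\right) = -17632 - 116 i \sqrt{15}$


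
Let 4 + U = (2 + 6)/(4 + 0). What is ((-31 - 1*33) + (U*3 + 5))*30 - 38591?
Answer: -40541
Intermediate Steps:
U = -2 (U = -4 + (2 + 6)/(4 + 0) = -4 + 8/4 = -4 + 8*(¼) = -4 + 2 = -2)
((-31 - 1*33) + (U*3 + 5))*30 - 38591 = ((-31 - 1*33) + (-2*3 + 5))*30 - 38591 = ((-31 - 33) + (-6 + 5))*30 - 38591 = (-64 - 1)*30 - 38591 = -65*30 - 38591 = -1950 - 38591 = -40541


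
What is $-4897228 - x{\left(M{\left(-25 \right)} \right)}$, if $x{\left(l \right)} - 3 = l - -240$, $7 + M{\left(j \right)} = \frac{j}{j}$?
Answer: $-4897465$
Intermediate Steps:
$M{\left(j \right)} = -6$ ($M{\left(j \right)} = -7 + \frac{j}{j} = -7 + 1 = -6$)
$x{\left(l \right)} = 243 + l$ ($x{\left(l \right)} = 3 + \left(l - -240\right) = 3 + \left(l + 240\right) = 3 + \left(240 + l\right) = 243 + l$)
$-4897228 - x{\left(M{\left(-25 \right)} \right)} = -4897228 - \left(243 - 6\right) = -4897228 - 237 = -4897465$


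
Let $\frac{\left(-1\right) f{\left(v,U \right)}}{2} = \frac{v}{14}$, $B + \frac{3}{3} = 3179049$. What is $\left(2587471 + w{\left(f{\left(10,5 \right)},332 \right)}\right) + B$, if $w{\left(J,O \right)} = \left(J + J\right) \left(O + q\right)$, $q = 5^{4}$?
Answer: $\frac{40346493}{7} \approx 5.7638 \cdot 10^{6}$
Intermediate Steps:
$B = 3179048$ ($B = -1 + 3179049 = 3179048$)
$f{\left(v,U \right)} = - \frac{v}{7}$ ($f{\left(v,U \right)} = - 2 \frac{v}{14} = - \frac{v}{7}$)
$q = 625$
$w{\left(J,O \right)} = 2 J \left(625 + O\right)$ ($w{\left(J,O \right)} = \left(J + J\right) \left(O + 625\right) = 2 J \left(625 + O\right)$)
$\left(2587471 + w{\left(f{\left(10,5 \right)},332 \right)}\right) + B = \left(2587471 + 2 \left(\left(- \frac{1}{7}\right) 10\right) \left(625 + 332\right)\right) + 3179048 = \left(2587471 + 2 \left(- \frac{10}{7}\right) 957\right) + 3179048 = \left(2587471 - \frac{19140}{7}\right) + 3179048 = \frac{18093157}{7} + 3179048 = \frac{40346493}{7}$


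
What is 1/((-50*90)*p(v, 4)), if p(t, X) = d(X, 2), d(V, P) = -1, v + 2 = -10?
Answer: 1/4500 ≈ 0.00022222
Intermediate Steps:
v = -12 (v = -2 - 10 = -12)
p(t, X) = -1
1/((-50*90)*p(v, 4)) = 1/(-50*90*(-1)) = 1/(-4500*(-1)) = 1/4500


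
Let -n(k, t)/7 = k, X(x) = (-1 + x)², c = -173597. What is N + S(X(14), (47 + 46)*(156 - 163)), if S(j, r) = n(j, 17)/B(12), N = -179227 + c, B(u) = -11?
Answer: -3879881/11 ≈ -3.5272e+5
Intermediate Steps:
n(k, t) = -7*k
N = -352824 (N = -179227 - 173597 = -352824)
S(j, r) = 7*j/11 (S(j, r) = -7*j/(-11) = -7*j*(-1/11) = 7*j/11)
N + S(X(14), (47 + 46)*(156 - 163)) = -352824 + 7*(-1 + 14)²/11 = -352824 + (7/11)*13² = -352824 + (7/11)*169 = -352824 + 1183/11 = -3879881/11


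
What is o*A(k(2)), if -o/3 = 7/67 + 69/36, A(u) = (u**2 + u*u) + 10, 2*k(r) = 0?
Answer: -8125/134 ≈ -60.634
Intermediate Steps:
k(r) = 0 (k(r) = (1/2)*0 = 0)
A(u) = 10 + 2*u**2 (A(u) = (u**2 + u**2) + 10 = 2*u**2 + 10 = 10 + 2*u**2)
o = -1625/268 (o = -3*(7/67 + 69/36) = -3*(7*(1/67) + 69*(1/36)) = -3*(7/67 + 23/12) = -3*1625/804 = -1625/268 ≈ -6.0634)
o*A(k(2)) = -1625*(10 + 2*0**2)/268 = -1625*(10 + 2*0)/268 = -1625*(10 + 0)/268 = -1625/268*10 = -8125/134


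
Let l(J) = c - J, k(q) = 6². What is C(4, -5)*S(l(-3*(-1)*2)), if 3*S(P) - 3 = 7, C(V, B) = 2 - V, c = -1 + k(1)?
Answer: -20/3 ≈ -6.6667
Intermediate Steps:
k(q) = 36
c = 35 (c = -1 + 36 = 35)
l(J) = 35 - J
S(P) = 10/3 (S(P) = 1 + (⅓)*7 = 1 + 7/3 = 10/3)
C(4, -5)*S(l(-3*(-1)*2)) = (2 - 1*4)*(10/3) = (2 - 4)*(10/3) = -2*10/3 = -20/3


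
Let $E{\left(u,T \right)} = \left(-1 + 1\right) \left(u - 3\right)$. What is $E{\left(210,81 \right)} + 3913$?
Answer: $3913$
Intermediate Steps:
$E{\left(u,T \right)} = 0$ ($E{\left(u,T \right)} = 0 \left(u - 3\right) = 0 \left(-3 + u\right) = 0$)
$E{\left(210,81 \right)} + 3913 = 0 + 3913 = 3913$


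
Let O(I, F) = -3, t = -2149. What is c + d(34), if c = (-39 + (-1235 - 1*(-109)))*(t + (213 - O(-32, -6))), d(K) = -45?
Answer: 2251900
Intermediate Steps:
c = 2251945 (c = (-39 + (-1235 - 1*(-109)))*(-2149 + (213 - 1*(-3))) = (-39 + (-1235 + 109))*(-2149 + (213 + 3)) = (-39 - 1126)*(-2149 + 216) = -1165*(-1933) = 2251945)
c + d(34) = 2251945 - 45 = 2251900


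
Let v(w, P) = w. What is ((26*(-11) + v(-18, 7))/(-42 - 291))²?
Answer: 92416/110889 ≈ 0.83341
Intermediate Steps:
((26*(-11) + v(-18, 7))/(-42 - 291))² = ((26*(-11) - 18)/(-42 - 291))² = ((-286 - 18)/(-333))² = (-304*(-1/333))² = (304/333)² = 92416/110889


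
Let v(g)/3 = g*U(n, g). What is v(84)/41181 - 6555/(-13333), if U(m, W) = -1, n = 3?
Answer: 12694359/26146013 ≈ 0.48552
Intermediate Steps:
v(g) = -3*g (v(g) = 3*(g*(-1)) = 3*(-g) = -3*g)
v(84)/41181 - 6555/(-13333) = -3*84/41181 - 6555/(-13333) = -252*1/41181 - 6555*(-1/13333) = -12/1961 + 6555/13333 = 12694359/26146013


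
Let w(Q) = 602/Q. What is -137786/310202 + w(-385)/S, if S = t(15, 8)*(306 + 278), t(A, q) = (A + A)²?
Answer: -995786091343/2241829854000 ≈ -0.44418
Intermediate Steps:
t(A, q) = 4*A² (t(A, q) = (2*A)² = 4*A²)
S = 525600 (S = (4*15²)*(306 + 278) = (4*225)*584 = 900*584 = 525600)
-137786/310202 + w(-385)/S = -137786/310202 + (602/(-385))/525600 = -137786*1/310202 + (602*(-1/385))*(1/525600) = -68893/155101 - 86/55*1/525600 = -68893/155101 - 43/14454000 = -995786091343/2241829854000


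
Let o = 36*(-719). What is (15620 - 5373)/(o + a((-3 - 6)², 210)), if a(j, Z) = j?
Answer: -10247/25803 ≈ -0.39712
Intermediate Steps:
o = -25884
(15620 - 5373)/(o + a((-3 - 6)², 210)) = (15620 - 5373)/(-25884 + (-3 - 6)²) = 10247/(-25884 + (-9)²) = 10247/(-25884 + 81) = 10247/(-25803) = 10247*(-1/25803) = -10247/25803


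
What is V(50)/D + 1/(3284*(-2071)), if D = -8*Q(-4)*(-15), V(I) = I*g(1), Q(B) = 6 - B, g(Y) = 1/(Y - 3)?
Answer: -1700303/81613968 ≈ -0.020833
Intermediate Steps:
g(Y) = 1/(-3 + Y)
V(I) = -I/2 (V(I) = I/(-3 + 1) = I/(-2) = I*(-½) = -I/2)
D = 1200 (D = -8*(6 - 1*(-4))*(-15) = -8*(6 + 4)*(-15) = -8*10*(-15) = -80*(-15) = 1200)
V(50)/D + 1/(3284*(-2071)) = -½*50/1200 + 1/(3284*(-2071)) = -25*1/1200 + (1/3284)*(-1/2071) = -1/48 - 1/6801164 = -1700303/81613968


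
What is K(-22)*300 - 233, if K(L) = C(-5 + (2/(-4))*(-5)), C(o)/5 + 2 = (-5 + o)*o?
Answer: 24892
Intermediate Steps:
C(o) = -10 + 5*o*(-5 + o) (C(o) = -10 + 5*((-5 + o)*o) = -10 + 5*(o*(-5 + o)) = -10 + 5*o*(-5 + o))
K(L) = 335/4 (K(L) = -10 - 25*(-5 + (2/(-4))*(-5)) + 5*(-5 + (2/(-4))*(-5))² = -10 - 25*(-5 + (2*(-¼))*(-5)) + 5*(-5 + (2*(-¼))*(-5))² = -10 - 25*(-5 - ½*(-5)) + 5*(-5 - ½*(-5))² = -10 - 25*(-5 + 5/2) + 5*(-5 + 5/2)² = -10 - 25*(-5/2) + 5*(-5/2)² = -10 + 125/2 + 5*(25/4) = -10 + 125/2 + 125/4 = 335/4)
K(-22)*300 - 233 = (335/4)*300 - 233 = 25125 - 233 = 24892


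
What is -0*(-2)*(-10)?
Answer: 0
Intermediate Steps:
-0*(-2)*(-10) = -5*0*(-10) = 0*(-10) = 0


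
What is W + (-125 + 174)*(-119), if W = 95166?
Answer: 89335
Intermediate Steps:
W + (-125 + 174)*(-119) = 95166 + (-125 + 174)*(-119) = 95166 + 49*(-119) = 95166 - 5831 = 89335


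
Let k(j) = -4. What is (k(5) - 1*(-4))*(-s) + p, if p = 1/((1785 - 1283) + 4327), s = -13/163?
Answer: 1/4829 ≈ 0.00020708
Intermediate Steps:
s = -13/163 (s = -13*1/163 = -13/163 ≈ -0.079755)
p = 1/4829 (p = 1/(502 + 4327) = 1/4829 ≈ 0.00020708)
(k(5) - 1*(-4))*(-s) + p = (-4 - 1*(-4))*(-1*(-13/163)) + 1/4829 = (-4 + 4)*(13/163) + 1/4829 = 0*(13/163) + 1/4829 = 0 + 1/4829 = 1/4829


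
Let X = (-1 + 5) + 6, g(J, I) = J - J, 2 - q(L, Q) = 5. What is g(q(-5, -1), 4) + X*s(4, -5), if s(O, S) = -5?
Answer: -50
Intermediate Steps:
q(L, Q) = -3 (q(L, Q) = 2 - 1*5 = 2 - 5 = -3)
g(J, I) = 0
X = 10 (X = 4 + 6 = 10)
g(q(-5, -1), 4) + X*s(4, -5) = 0 + 10*(-5) = 0 - 50 = -50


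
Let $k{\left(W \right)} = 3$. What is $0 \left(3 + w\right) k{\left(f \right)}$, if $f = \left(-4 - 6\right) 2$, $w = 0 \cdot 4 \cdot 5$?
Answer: $0$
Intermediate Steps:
$w = 0$ ($w = 0 \cdot 5 = 0$)
$f = -20$ ($f = \left(-4 - 6\right) 2 = \left(-10\right) 2 = -20$)
$0 \left(3 + w\right) k{\left(f \right)} = 0 \left(3 + 0\right) 3 = 0 \cdot 3 \cdot 3 = 0 \cdot 3 = 0$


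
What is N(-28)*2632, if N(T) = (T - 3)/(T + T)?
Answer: 1457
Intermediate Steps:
N(T) = (-3 + T)/(2*T) (N(T) = (-3 + T)/((2*T)) = (-3 + T)*(1/(2*T)) = (-3 + T)/(2*T))
N(-28)*2632 = ((1/2)*(-3 - 28)/(-28))*2632 = ((1/2)*(-1/28)*(-31))*2632 = (31/56)*2632 = 1457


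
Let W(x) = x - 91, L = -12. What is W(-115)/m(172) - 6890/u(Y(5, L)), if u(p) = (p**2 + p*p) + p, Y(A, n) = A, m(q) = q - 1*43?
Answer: -180028/1419 ≈ -126.87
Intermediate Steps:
m(q) = -43 + q (m(q) = q - 43 = -43 + q)
W(x) = -91 + x
u(p) = p + 2*p**2 (u(p) = (p**2 + p**2) + p = 2*p**2 + p = p + 2*p**2)
W(-115)/m(172) - 6890/u(Y(5, L)) = (-91 - 115)/(-43 + 172) - 6890*1/(5*(1 + 2*5)) = -206/129 - 6890*1/(5*(1 + 10)) = -206*1/129 - 6890/(5*11) = -206/129 - 6890/55 = -206/129 - 6890*1/55 = -206/129 - 1378/11 = -180028/1419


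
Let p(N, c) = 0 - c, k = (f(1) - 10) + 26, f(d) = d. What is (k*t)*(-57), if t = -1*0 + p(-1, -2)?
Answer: -1938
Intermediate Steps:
k = 17 (k = (1 - 10) + 26 = -9 + 26 = 17)
p(N, c) = -c
t = 2 (t = -1*0 - 1*(-2) = 0 + 2 = 2)
(k*t)*(-57) = (17*2)*(-57) = 34*(-57) = -1938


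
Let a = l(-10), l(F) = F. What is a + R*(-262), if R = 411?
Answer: -107692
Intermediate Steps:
a = -10
a + R*(-262) = -10 + 411*(-262) = -10 - 107682 = -107692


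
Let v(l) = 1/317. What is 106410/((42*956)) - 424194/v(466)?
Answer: -899869862881/6692 ≈ -1.3447e+8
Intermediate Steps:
v(l) = 1/317
106410/((42*956)) - 424194/v(466) = 106410/((42*956)) - 424194/1/317 = 106410/40152 - 424194*317 = 106410*(1/40152) - 134469498 = 17735/6692 - 134469498 = -899869862881/6692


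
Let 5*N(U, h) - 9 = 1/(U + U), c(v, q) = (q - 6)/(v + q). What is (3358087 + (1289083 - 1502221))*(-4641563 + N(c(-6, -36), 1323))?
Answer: -145974729398839/10 ≈ -1.4597e+13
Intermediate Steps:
c(v, q) = (-6 + q)/(q + v)
N(U, h) = 9/5 + 1/(10*U) (N(U, h) = 9/5 + 1/(5*(U + U)) = 9/5 + 1/(5*((2*U))) = 9/5 + (1/(2*U))/5 = 9/5 + 1/(10*U))
(3358087 + (1289083 - 1502221))*(-4641563 + N(c(-6, -36), 1323)) = (3358087 + (1289083 - 1502221))*(-4641563 + (1 + 18*((-6 - 36)/(-36 - 6)))/(10*(((-6 - 36)/(-36 - 6))))) = (3358087 - 213138)*(-4641563 + (1 + 18*(-42/(-42)))/(10*((-42/(-42))))) = 3144949*(-4641563 + (1 + 18*(-1/42*(-42)))/(10*((-1/42*(-42))))) = 3144949*(-4641563 + (1/10)*(1 + 18*1)/1) = 3144949*(-4641563 + (1/10)*1*(1 + 18)) = 3144949*(-4641563 + (1/10)*1*19) = 3144949*(-4641563 + 19/10) = 3144949*(-46415611/10) = -145974729398839/10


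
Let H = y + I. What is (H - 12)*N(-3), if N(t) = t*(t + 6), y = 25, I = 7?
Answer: -180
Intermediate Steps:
N(t) = t*(6 + t)
H = 32 (H = 25 + 7 = 32)
(H - 12)*N(-3) = (32 - 12)*(-3*(6 - 3)) = 20*(-3*3) = 20*(-9) = -180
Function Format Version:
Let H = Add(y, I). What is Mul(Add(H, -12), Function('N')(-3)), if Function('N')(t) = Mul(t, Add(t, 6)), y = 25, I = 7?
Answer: -180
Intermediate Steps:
Function('N')(t) = Mul(t, Add(6, t))
H = 32 (H = Add(25, 7) = 32)
Mul(Add(H, -12), Function('N')(-3)) = Mul(Add(32, -12), Mul(-3, Add(6, -3))) = Mul(20, Mul(-3, 3)) = Mul(20, -9) = -180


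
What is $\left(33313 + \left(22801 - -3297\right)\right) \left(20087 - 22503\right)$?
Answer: $-143536976$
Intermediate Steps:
$\left(33313 + \left(22801 - -3297\right)\right) \left(20087 - 22503\right) = \left(33313 + \left(22801 + 3297\right)\right) \left(-2416\right) = \left(33313 + 26098\right) \left(-2416\right) = 59411 \left(-2416\right) = -143536976$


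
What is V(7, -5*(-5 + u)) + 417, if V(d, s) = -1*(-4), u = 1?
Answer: 421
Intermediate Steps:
V(d, s) = 4
V(7, -5*(-5 + u)) + 417 = 4 + 417 = 421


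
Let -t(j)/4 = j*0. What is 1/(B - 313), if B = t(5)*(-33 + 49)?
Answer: -1/313 ≈ -0.0031949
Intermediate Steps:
t(j) = 0 (t(j) = -4*j*0 = -4*0 = 0)
B = 0 (B = 0*(-33 + 49) = 0*16 = 0)
1/(B - 313) = 1/(0 - 313) = 1/(-313) = -1/313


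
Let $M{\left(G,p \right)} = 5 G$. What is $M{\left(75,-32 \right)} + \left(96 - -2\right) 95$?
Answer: $9685$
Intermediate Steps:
$M{\left(75,-32 \right)} + \left(96 - -2\right) 95 = 5 \cdot 75 + \left(96 - -2\right) 95 = 375 + \left(96 + \left(-41 + 43\right)\right) 95 = 375 + \left(96 + 2\right) 95 = 375 + 98 \cdot 95 = 375 + 9310 = 9685$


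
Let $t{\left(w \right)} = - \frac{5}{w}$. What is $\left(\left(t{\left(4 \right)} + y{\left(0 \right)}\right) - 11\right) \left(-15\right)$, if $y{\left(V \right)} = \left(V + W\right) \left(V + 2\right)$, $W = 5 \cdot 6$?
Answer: $- \frac{2865}{4} \approx -716.25$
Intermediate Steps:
$W = 30$
$y{\left(V \right)} = \left(2 + V\right) \left(30 + V\right)$ ($y{\left(V \right)} = \left(V + 30\right) \left(V + 2\right) = \left(30 + V\right) \left(2 + V\right) = \left(2 + V\right) \left(30 + V\right)$)
$\left(\left(t{\left(4 \right)} + y{\left(0 \right)}\right) - 11\right) \left(-15\right) = \left(\left(- \frac{5}{4} + \left(60 + 0^{2} + 32 \cdot 0\right)\right) - 11\right) \left(-15\right) = \left(\left(\left(-5\right) \frac{1}{4} + \left(60 + 0 + 0\right)\right) - 11\right) \left(-15\right) = \left(\left(- \frac{5}{4} + 60\right) - 11\right) \left(-15\right) = \left(\frac{235}{4} - 11\right) \left(-15\right) = \frac{191}{4} \left(-15\right) = - \frac{2865}{4}$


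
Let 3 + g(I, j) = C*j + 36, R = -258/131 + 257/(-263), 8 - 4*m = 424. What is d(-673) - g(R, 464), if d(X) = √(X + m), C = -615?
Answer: 285327 + I*√777 ≈ 2.8533e+5 + 27.875*I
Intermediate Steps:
m = -104 (m = 2 - ¼*424 = 2 - 106 = -104)
R = -101521/34453 (R = -258*1/131 + 257*(-1/263) = -258/131 - 257/263 = -101521/34453 ≈ -2.9467)
g(I, j) = 33 - 615*j (g(I, j) = -3 + (-615*j + 36) = -3 + (36 - 615*j) = 33 - 615*j)
d(X) = √(-104 + X) (d(X) = √(X - 104) = √(-104 + X))
d(-673) - g(R, 464) = √(-104 - 673) - (33 - 615*464) = √(-777) - (33 - 285360) = I*√777 - 1*(-285327) = I*√777 + 285327 = 285327 + I*√777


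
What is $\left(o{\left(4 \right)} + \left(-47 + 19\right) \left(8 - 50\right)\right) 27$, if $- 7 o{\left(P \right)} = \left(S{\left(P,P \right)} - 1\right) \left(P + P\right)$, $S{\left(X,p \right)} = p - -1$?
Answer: $\frac{221400}{7} \approx 31629.0$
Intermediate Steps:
$S{\left(X,p \right)} = 1 + p$ ($S{\left(X,p \right)} = p + 1 = 1 + p$)
$o{\left(P \right)} = - \frac{2 P^{2}}{7}$ ($o{\left(P \right)} = - \frac{\left(\left(1 + P\right) - 1\right) \left(P + P\right)}{7} = - \frac{\left(\left(1 + P\right) - 1\right) 2 P}{7} = - \frac{P 2 P}{7} = - \frac{2 P^{2}}{7}$)
$\left(o{\left(4 \right)} + \left(-47 + 19\right) \left(8 - 50\right)\right) 27 = \left(- \frac{2 \cdot 4^{2}}{7} + \left(-47 + 19\right) \left(8 - 50\right)\right) 27 = \left(\left(- \frac{2}{7}\right) 16 - -1176\right) 27 = \left(- \frac{32}{7} + 1176\right) 27 = \frac{8200}{7} \cdot 27 = \frac{221400}{7}$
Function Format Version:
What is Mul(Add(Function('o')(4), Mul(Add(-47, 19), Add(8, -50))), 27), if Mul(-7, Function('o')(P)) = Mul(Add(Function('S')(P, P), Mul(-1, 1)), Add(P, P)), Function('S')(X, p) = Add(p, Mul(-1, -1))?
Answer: Rational(221400, 7) ≈ 31629.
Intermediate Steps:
Function('S')(X, p) = Add(1, p) (Function('S')(X, p) = Add(p, 1) = Add(1, p))
Function('o')(P) = Mul(Rational(-2, 7), Pow(P, 2)) (Function('o')(P) = Mul(Rational(-1, 7), Mul(Add(Add(1, P), Mul(-1, 1)), Add(P, P))) = Mul(Rational(-1, 7), Mul(Add(Add(1, P), -1), Mul(2, P))) = Mul(Rational(-1, 7), Mul(P, Mul(2, P))) = Mul(Rational(-1, 7), Mul(2, Pow(P, 2))) = Mul(Rational(-2, 7), Pow(P, 2)))
Mul(Add(Function('o')(4), Mul(Add(-47, 19), Add(8, -50))), 27) = Mul(Add(Mul(Rational(-2, 7), Pow(4, 2)), Mul(Add(-47, 19), Add(8, -50))), 27) = Mul(Add(Mul(Rational(-2, 7), 16), Mul(-28, -42)), 27) = Mul(Add(Rational(-32, 7), 1176), 27) = Mul(Rational(8200, 7), 27) = Rational(221400, 7)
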